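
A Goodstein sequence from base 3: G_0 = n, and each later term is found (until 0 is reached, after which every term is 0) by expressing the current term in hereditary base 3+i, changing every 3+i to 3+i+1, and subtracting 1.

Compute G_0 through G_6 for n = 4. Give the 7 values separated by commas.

4, 4, 4, 3, 2, 1, 0

base 3: 4 = 3 + 1; at 4: 4 + 1 = 5; next = 4
base 4: 4 = 4; at 5: 5 = 5; next = 4
base 5: 4 = 4; at 6: 4 = 4; next = 3
base 6: 3 = 3; at 7: 3 = 3; next = 2
base 7: 2 = 2; at 8: 2 = 2; next = 1
base 8: 1 = 1; at 9: 1 = 1; next = 0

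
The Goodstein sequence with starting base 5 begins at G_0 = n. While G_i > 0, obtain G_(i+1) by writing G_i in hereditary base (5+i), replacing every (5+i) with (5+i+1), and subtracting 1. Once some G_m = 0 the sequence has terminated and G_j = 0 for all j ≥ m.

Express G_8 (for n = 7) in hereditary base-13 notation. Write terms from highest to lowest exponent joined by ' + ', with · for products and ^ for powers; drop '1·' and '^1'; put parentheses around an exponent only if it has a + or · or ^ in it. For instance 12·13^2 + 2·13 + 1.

i=0: 7 = 5 + 2 (b=5); 5→6: 6 + 2 = 8; 8−1 = 7
i=1: 7 = 6 + 1 (b=6); 6→7: 7 + 1 = 8; 8−1 = 7
i=2: 7 = 7 (b=7); 7→8: 8 = 8; 8−1 = 7
i=3: 7 = 7 (b=8); 8→9: 7 = 7; 7−1 = 6
i=4: 6 = 6 (b=9); 9→10: 6 = 6; 6−1 = 5
i=5: 5 = 5 (b=10); 10→11: 5 = 5; 5−1 = 4
i=6: 4 = 4 (b=11); 11→12: 4 = 4; 4−1 = 3
i=7: 3 = 3 (b=12); 12→13: 3 = 3; 3−1 = 2
i=8: 2 = 2 (b=13); 13→14: 2 = 2; 2−1 = 1

2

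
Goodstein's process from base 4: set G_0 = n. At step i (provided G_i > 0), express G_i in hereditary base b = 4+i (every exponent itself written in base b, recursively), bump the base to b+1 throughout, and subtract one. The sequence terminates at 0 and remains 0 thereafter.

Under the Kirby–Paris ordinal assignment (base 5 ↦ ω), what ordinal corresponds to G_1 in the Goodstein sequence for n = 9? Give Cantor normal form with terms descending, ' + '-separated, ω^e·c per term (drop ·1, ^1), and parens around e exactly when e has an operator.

base 4: 9 = 2·4 + 1; at 5: 2·5 + 1 = 11; next = 10
base 5: 10 = 2·5; at 6: 2·6 = 12; next = 11

ω·2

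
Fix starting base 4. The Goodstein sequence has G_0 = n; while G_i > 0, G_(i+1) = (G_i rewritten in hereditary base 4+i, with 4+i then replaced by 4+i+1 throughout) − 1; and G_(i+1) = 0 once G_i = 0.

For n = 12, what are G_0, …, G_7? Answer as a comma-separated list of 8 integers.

[0] 12 ≡ 3·4 (base 4). Lift 5: 15. −1: 14.
[1] 14 ≡ 2·5 + 4 (base 5). Lift 6: 16. −1: 15.
[2] 15 ≡ 2·6 + 3 (base 6). Lift 7: 17. −1: 16.
[3] 16 ≡ 2·7 + 2 (base 7). Lift 8: 18. −1: 17.
[4] 17 ≡ 2·8 + 1 (base 8). Lift 9: 19. −1: 18.
[5] 18 ≡ 2·9 (base 9). Lift 10: 20. −1: 19.
[6] 19 ≡ 10 + 9 (base 10). Lift 11: 20. −1: 19.

12, 14, 15, 16, 17, 18, 19, 19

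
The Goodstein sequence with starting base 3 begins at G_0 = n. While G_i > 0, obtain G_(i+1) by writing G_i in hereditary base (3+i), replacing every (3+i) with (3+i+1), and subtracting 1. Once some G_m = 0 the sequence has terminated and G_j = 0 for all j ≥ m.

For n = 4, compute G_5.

1

G_0=4  [base 3] 3 + 1  →[3↦4]→  4 + 1 = 5  −1 ⇒ G_1=4
G_1=4  [base 4] 4  →[4↦5]→  5 = 5  −1 ⇒ G_2=4
G_2=4  [base 5] 4  →[5↦6]→  4 = 4  −1 ⇒ G_3=3
G_3=3  [base 6] 3  →[6↦7]→  3 = 3  −1 ⇒ G_4=2
G_4=2  [base 7] 2  →[7↦8]→  2 = 2  −1 ⇒ G_5=1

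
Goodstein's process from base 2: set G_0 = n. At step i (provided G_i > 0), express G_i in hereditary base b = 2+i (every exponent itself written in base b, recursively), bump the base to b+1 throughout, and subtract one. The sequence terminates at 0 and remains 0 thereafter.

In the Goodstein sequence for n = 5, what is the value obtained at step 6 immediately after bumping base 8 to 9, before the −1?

2455

base 2: 5 = 2^2 + 1; at 3: 3^3 + 1 = 28; next = 27
base 3: 27 = 3^3; at 4: 4^4 = 256; next = 255
base 4: 255 = 3·4^3 + 3·4^2 + 3·4 + 3; at 5: 3·5^3 + 3·5^2 + 3·5 + 3 = 468; next = 467
base 5: 467 = 3·5^3 + 3·5^2 + 3·5 + 2; at 6: 3·6^3 + 3·6^2 + 3·6 + 2 = 776; next = 775
base 6: 775 = 3·6^3 + 3·6^2 + 3·6 + 1; at 7: 3·7^3 + 3·7^2 + 3·7 + 1 = 1198; next = 1197
base 7: 1197 = 3·7^3 + 3·7^2 + 3·7; at 8: 3·8^3 + 3·8^2 + 3·8 = 1752; next = 1751
base 8: 1751 = 3·8^3 + 3·8^2 + 2·8 + 7; at 9: 3·9^3 + 3·9^2 + 2·9 + 7 = 2455; next = 2454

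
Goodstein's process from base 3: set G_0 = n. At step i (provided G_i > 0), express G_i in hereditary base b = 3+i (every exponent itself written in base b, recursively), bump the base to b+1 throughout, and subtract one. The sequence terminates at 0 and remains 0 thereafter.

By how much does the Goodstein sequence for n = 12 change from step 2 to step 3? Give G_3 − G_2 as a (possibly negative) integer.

G_0 = 12. HB_3(12) = 3^2 + 3. Bump = 20. G_1 = 19.
G_1 = 19. HB_4(19) = 4^2 + 3. Bump = 28. G_2 = 27.
G_2 = 27. HB_5(27) = 5^2 + 2. Bump = 38. G_3 = 37.

10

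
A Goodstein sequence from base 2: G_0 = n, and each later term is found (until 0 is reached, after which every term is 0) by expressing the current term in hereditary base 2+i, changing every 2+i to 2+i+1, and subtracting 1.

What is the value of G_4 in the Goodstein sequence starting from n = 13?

[0] 13 ≡ 2^(2 + 1) + 2^2 + 1 (base 2). Lift 3: 109. −1: 108.
[1] 108 ≡ 3^(3 + 1) + 3^3 (base 3). Lift 4: 1280. −1: 1279.
[2] 1279 ≡ 4^(4 + 1) + 3·4^3 + 3·4^2 + 3·4 + 3 (base 4). Lift 5: 16093. −1: 16092.
[3] 16092 ≡ 5^(5 + 1) + 3·5^3 + 3·5^2 + 3·5 + 2 (base 5). Lift 6: 280712. −1: 280711.
[4] 280711 ≡ 6^(6 + 1) + 3·6^3 + 3·6^2 + 3·6 + 1 (base 6). Lift 7: 5765999. −1: 5765998.

280711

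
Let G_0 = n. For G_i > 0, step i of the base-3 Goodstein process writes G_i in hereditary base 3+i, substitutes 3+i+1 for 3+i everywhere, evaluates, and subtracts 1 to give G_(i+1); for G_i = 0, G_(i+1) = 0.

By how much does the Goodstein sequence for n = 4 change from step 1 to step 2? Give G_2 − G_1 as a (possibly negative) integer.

G_0 = 4. HB_3(4) = 3 + 1. Bump = 5. G_1 = 4.
G_1 = 4. HB_4(4) = 4. Bump = 5. G_2 = 4.

0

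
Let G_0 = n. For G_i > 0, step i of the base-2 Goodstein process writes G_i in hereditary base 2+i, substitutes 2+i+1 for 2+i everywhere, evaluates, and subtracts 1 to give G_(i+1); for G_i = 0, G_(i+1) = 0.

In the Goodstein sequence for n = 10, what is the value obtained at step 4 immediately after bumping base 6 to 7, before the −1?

(0) 10|_2 = 2^(2 + 1) + 2 ↦ 3^(3 + 1) + 3|_3 = 84 ⇒ 83
(1) 83|_3 = 3^(3 + 1) + 2 ↦ 4^(4 + 1) + 2|_4 = 1026 ⇒ 1025
(2) 1025|_4 = 4^(4 + 1) + 1 ↦ 5^(5 + 1) + 1|_5 = 15626 ⇒ 15625
(3) 15625|_5 = 5^(5 + 1) ↦ 6^(6 + 1)|_6 = 279936 ⇒ 279935

4215755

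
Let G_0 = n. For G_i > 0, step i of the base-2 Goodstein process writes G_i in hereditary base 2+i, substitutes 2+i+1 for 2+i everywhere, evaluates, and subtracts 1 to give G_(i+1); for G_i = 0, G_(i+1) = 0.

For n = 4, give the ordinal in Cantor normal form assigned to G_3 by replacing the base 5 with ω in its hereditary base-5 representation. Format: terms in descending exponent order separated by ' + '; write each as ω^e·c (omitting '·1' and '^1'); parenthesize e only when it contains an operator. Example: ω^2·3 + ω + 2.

ω^2·2 + ω·2

base 2: 4 = 2^2; at 3: 3^3 = 27; next = 26
base 3: 26 = 2·3^2 + 2·3 + 2; at 4: 2·4^2 + 2·4 + 2 = 42; next = 41
base 4: 41 = 2·4^2 + 2·4 + 1; at 5: 2·5^2 + 2·5 + 1 = 61; next = 60
base 5: 60 = 2·5^2 + 2·5; at 6: 2·6^2 + 2·6 = 84; next = 83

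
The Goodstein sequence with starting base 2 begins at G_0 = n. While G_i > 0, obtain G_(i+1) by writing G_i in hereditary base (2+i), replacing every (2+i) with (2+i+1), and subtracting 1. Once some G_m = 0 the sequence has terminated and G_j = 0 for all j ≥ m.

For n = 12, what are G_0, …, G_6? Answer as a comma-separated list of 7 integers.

12, 107, 1065, 15685, 280019, 5764910, 134217867

base 2: 12 = 2^(2 + 1) + 2^2; at 3: 3^(3 + 1) + 3^3 = 108; next = 107
base 3: 107 = 3^(3 + 1) + 2·3^2 + 2·3 + 2; at 4: 4^(4 + 1) + 2·4^2 + 2·4 + 2 = 1066; next = 1065
base 4: 1065 = 4^(4 + 1) + 2·4^2 + 2·4 + 1; at 5: 5^(5 + 1) + 2·5^2 + 2·5 + 1 = 15686; next = 15685
base 5: 15685 = 5^(5 + 1) + 2·5^2 + 2·5; at 6: 6^(6 + 1) + 2·6^2 + 2·6 = 280020; next = 280019
base 6: 280019 = 6^(6 + 1) + 2·6^2 + 6 + 5; at 7: 7^(7 + 1) + 2·7^2 + 7 + 5 = 5764911; next = 5764910
base 7: 5764910 = 7^(7 + 1) + 2·7^2 + 7 + 4; at 8: 8^(8 + 1) + 2·8^2 + 8 + 4 = 134217868; next = 134217867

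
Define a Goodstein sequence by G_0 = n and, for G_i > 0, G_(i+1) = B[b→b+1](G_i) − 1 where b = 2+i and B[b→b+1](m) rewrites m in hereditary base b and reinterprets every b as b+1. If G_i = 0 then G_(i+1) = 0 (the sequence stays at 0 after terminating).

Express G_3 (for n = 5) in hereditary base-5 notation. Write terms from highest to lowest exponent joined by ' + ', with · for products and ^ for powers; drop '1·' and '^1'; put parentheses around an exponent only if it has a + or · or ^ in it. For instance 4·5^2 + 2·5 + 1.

G_0=5  [base 2] 2^2 + 1  →[2↦3]→  3^3 + 1 = 28  −1 ⇒ G_1=27
G_1=27  [base 3] 3^3  →[3↦4]→  4^4 = 256  −1 ⇒ G_2=255
G_2=255  [base 4] 3·4^3 + 3·4^2 + 3·4 + 3  →[4↦5]→  3·5^3 + 3·5^2 + 3·5 + 3 = 468  −1 ⇒ G_3=467

3·5^3 + 3·5^2 + 3·5 + 2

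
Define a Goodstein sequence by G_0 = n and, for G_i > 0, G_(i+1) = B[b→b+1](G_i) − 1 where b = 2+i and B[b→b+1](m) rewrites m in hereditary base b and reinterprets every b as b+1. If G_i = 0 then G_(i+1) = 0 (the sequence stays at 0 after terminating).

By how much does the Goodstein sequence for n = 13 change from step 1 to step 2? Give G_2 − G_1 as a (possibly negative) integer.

base 2: 13 = 2^(2 + 1) + 2^2 + 1; at 3: 3^(3 + 1) + 3^3 + 1 = 109; next = 108
base 3: 108 = 3^(3 + 1) + 3^3; at 4: 4^(4 + 1) + 4^4 = 1280; next = 1279

1171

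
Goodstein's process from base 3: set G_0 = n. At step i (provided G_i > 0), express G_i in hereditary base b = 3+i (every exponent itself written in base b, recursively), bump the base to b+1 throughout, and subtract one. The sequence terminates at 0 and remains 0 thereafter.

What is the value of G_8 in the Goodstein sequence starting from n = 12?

81

G_0=12  [base 3] 3^2 + 3  →[3↦4]→  4^2 + 4 = 20  −1 ⇒ G_1=19
G_1=19  [base 4] 4^2 + 3  →[4↦5]→  5^2 + 3 = 28  −1 ⇒ G_2=27
G_2=27  [base 5] 5^2 + 2  →[5↦6]→  6^2 + 2 = 38  −1 ⇒ G_3=37
G_3=37  [base 6] 6^2 + 1  →[6↦7]→  7^2 + 1 = 50  −1 ⇒ G_4=49
G_4=49  [base 7] 7^2  →[7↦8]→  8^2 = 64  −1 ⇒ G_5=63
G_5=63  [base 8] 7·8 + 7  →[8↦9]→  7·9 + 7 = 70  −1 ⇒ G_6=69
G_6=69  [base 9] 7·9 + 6  →[9↦10]→  7·10 + 6 = 76  −1 ⇒ G_7=75
G_7=75  [base 10] 7·10 + 5  →[10↦11]→  7·11 + 5 = 82  −1 ⇒ G_8=81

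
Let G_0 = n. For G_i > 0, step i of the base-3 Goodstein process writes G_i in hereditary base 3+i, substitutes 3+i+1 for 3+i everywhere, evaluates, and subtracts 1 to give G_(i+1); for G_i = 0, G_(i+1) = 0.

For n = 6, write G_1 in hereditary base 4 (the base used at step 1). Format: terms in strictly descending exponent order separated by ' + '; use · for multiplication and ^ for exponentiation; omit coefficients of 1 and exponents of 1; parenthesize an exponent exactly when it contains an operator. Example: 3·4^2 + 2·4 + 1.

4 + 3

i=0: 6 = 2·3 (b=3); 3→4: 2·4 = 8; 8−1 = 7
i=1: 7 = 4 + 3 (b=4); 4→5: 5 + 3 = 8; 8−1 = 7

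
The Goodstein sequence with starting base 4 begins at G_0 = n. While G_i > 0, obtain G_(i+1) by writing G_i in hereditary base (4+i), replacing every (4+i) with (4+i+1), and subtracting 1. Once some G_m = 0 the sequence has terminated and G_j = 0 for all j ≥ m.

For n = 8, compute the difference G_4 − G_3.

i=0: 8 = 2·4 (b=4); 4→5: 2·5 = 10; 10−1 = 9
i=1: 9 = 5 + 4 (b=5); 5→6: 6 + 4 = 10; 10−1 = 9
i=2: 9 = 6 + 3 (b=6); 6→7: 7 + 3 = 10; 10−1 = 9
i=3: 9 = 7 + 2 (b=7); 7→8: 8 + 2 = 10; 10−1 = 9

0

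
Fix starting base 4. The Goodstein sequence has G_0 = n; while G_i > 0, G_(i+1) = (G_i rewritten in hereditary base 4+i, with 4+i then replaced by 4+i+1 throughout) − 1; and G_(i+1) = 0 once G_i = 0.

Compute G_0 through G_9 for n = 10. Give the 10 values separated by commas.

10, 11, 12, 13, 13, 13, 13, 13, 13, 13

base 4: 10 = 2·4 + 2; at 5: 2·5 + 2 = 12; next = 11
base 5: 11 = 2·5 + 1; at 6: 2·6 + 1 = 13; next = 12
base 6: 12 = 2·6; at 7: 2·7 = 14; next = 13
base 7: 13 = 7 + 6; at 8: 8 + 6 = 14; next = 13
base 8: 13 = 8 + 5; at 9: 9 + 5 = 14; next = 13
base 9: 13 = 9 + 4; at 10: 10 + 4 = 14; next = 13
base 10: 13 = 10 + 3; at 11: 11 + 3 = 14; next = 13
base 11: 13 = 11 + 2; at 12: 12 + 2 = 14; next = 13
base 12: 13 = 12 + 1; at 13: 13 + 1 = 14; next = 13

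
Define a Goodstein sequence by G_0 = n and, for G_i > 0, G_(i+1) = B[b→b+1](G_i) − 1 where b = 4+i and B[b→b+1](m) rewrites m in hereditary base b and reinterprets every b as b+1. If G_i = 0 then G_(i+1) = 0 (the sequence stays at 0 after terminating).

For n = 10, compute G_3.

[0] 10 ≡ 2·4 + 2 (base 4). Lift 5: 12. −1: 11.
[1] 11 ≡ 2·5 + 1 (base 5). Lift 6: 13. −1: 12.
[2] 12 ≡ 2·6 (base 6). Lift 7: 14. −1: 13.
[3] 13 ≡ 7 + 6 (base 7). Lift 8: 14. −1: 13.

13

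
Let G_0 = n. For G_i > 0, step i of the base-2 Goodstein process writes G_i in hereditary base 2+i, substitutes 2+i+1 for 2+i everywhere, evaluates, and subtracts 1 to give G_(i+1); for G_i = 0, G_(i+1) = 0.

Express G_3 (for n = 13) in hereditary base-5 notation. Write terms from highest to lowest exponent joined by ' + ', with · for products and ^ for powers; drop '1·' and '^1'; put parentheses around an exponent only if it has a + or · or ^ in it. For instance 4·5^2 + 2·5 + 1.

5^(5 + 1) + 3·5^3 + 3·5^2 + 3·5 + 2

step 0: 13 = 2^(2 + 1) + 2^2 + 1; sub 3 for 2: 3^(3 + 1) + 3^3 + 1; = 109; G_1 = 109−1 = 108
step 1: 108 = 3^(3 + 1) + 3^3; sub 4 for 3: 4^(4 + 1) + 4^4; = 1280; G_2 = 1280−1 = 1279
step 2: 1279 = 4^(4 + 1) + 3·4^3 + 3·4^2 + 3·4 + 3; sub 5 for 4: 5^(5 + 1) + 3·5^3 + 3·5^2 + 3·5 + 3; = 16093; G_3 = 16093−1 = 16092
step 3: 16092 = 5^(5 + 1) + 3·5^3 + 3·5^2 + 3·5 + 2; sub 6 for 5: 6^(6 + 1) + 3·6^3 + 3·6^2 + 3·6 + 2; = 280712; G_4 = 280712−1 = 280711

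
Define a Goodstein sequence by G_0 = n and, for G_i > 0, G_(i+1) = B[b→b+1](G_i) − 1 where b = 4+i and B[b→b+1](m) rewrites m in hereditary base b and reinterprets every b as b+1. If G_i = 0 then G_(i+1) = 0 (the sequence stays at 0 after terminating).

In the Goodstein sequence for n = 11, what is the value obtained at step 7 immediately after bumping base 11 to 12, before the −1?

(0) 11|_4 = 2·4 + 3 ↦ 2·5 + 3|_5 = 13 ⇒ 12
(1) 12|_5 = 2·5 + 2 ↦ 2·6 + 2|_6 = 14 ⇒ 13
(2) 13|_6 = 2·6 + 1 ↦ 2·7 + 1|_7 = 15 ⇒ 14
(3) 14|_7 = 2·7 ↦ 2·8|_8 = 16 ⇒ 15
(4) 15|_8 = 8 + 7 ↦ 9 + 7|_9 = 16 ⇒ 15
(5) 15|_9 = 9 + 6 ↦ 10 + 6|_10 = 16 ⇒ 15
(6) 15|_10 = 10 + 5 ↦ 11 + 5|_11 = 16 ⇒ 15
(7) 15|_11 = 11 + 4 ↦ 12 + 4|_12 = 16 ⇒ 15

16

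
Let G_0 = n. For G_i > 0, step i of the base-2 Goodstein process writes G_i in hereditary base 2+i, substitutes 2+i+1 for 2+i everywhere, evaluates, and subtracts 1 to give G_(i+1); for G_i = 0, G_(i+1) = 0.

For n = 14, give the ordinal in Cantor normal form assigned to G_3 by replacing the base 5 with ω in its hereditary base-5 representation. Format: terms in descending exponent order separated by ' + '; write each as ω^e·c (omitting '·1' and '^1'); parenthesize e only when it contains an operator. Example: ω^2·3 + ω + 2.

ω^(ω + 1) + ω^ω

G_0=14  [base 2] 2^(2 + 1) + 2^2 + 2  →[2↦3]→  3^(3 + 1) + 3^3 + 3 = 111  −1 ⇒ G_1=110
G_1=110  [base 3] 3^(3 + 1) + 3^3 + 2  →[3↦4]→  4^(4 + 1) + 4^4 + 2 = 1282  −1 ⇒ G_2=1281
G_2=1281  [base 4] 4^(4 + 1) + 4^4 + 1  →[4↦5]→  5^(5 + 1) + 5^5 + 1 = 18751  −1 ⇒ G_3=18750
G_3=18750  [base 5] 5^(5 + 1) + 5^5  →[5↦6]→  6^(6 + 1) + 6^6 = 326592  −1 ⇒ G_4=326591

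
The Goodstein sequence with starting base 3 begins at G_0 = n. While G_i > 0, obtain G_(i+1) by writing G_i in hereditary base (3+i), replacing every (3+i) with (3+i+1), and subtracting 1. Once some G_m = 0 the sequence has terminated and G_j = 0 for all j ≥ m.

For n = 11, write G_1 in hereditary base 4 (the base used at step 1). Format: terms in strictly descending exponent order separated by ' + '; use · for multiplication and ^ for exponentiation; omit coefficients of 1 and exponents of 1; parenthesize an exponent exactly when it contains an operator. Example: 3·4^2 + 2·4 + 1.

step 0: 11 = 3^2 + 2; sub 4 for 3: 4^2 + 2; = 18; G_1 = 18−1 = 17
step 1: 17 = 4^2 + 1; sub 5 for 4: 5^2 + 1; = 26; G_2 = 26−1 = 25

4^2 + 1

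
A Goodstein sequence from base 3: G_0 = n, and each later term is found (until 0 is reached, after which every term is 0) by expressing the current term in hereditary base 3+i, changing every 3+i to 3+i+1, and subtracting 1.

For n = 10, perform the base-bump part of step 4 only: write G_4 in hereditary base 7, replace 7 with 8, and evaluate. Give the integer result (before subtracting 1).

(0) 10|_3 = 3^2 + 1 ↦ 4^2 + 1|_4 = 17 ⇒ 16
(1) 16|_4 = 4^2 ↦ 5^2|_5 = 25 ⇒ 24
(2) 24|_5 = 4·5 + 4 ↦ 4·6 + 4|_6 = 28 ⇒ 27
(3) 27|_6 = 4·6 + 3 ↦ 4·7 + 3|_7 = 31 ⇒ 30

34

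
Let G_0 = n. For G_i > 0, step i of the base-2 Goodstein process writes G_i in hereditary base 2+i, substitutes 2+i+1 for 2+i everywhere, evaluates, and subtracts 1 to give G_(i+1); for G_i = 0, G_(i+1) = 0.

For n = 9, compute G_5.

2471826

base 2: 9 = 2^(2 + 1) + 1; at 3: 3^(3 + 1) + 1 = 82; next = 81
base 3: 81 = 3^(3 + 1); at 4: 4^(4 + 1) = 1024; next = 1023
base 4: 1023 = 3·4^4 + 3·4^3 + 3·4^2 + 3·4 + 3; at 5: 3·5^5 + 3·5^3 + 3·5^2 + 3·5 + 3 = 9843; next = 9842
base 5: 9842 = 3·5^5 + 3·5^3 + 3·5^2 + 3·5 + 2; at 6: 3·6^6 + 3·6^3 + 3·6^2 + 3·6 + 2 = 140744; next = 140743
base 6: 140743 = 3·6^6 + 3·6^3 + 3·6^2 + 3·6 + 1; at 7: 3·7^7 + 3·7^3 + 3·7^2 + 3·7 + 1 = 2471827; next = 2471826
base 7: 2471826 = 3·7^7 + 3·7^3 + 3·7^2 + 3·7; at 8: 3·8^8 + 3·8^3 + 3·8^2 + 3·8 = 50333400; next = 50333399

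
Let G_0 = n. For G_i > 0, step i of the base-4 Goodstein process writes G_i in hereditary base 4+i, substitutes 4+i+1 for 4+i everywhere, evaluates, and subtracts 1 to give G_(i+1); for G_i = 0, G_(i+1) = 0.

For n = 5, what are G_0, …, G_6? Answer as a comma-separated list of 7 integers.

5, 5, 5, 4, 3, 2, 1

step 0: 5 = 4 + 1; sub 5 for 4: 5 + 1; = 6; G_1 = 6−1 = 5
step 1: 5 = 5; sub 6 for 5: 6; = 6; G_2 = 6−1 = 5
step 2: 5 = 5; sub 7 for 6: 5; = 5; G_3 = 5−1 = 4
step 3: 4 = 4; sub 8 for 7: 4; = 4; G_4 = 4−1 = 3
step 4: 3 = 3; sub 9 for 8: 3; = 3; G_5 = 3−1 = 2
step 5: 2 = 2; sub 10 for 9: 2; = 2; G_6 = 2−1 = 1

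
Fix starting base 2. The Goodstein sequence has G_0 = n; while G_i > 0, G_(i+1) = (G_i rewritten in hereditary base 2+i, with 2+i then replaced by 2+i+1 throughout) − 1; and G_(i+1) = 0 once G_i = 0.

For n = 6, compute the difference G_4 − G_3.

[0] 6 ≡ 2^2 + 2 (base 2). Lift 3: 30. −1: 29.
[1] 29 ≡ 3^3 + 2 (base 3). Lift 4: 258. −1: 257.
[2] 257 ≡ 4^4 + 1 (base 4). Lift 5: 3126. −1: 3125.
[3] 3125 ≡ 5^5 (base 5). Lift 6: 46656. −1: 46655.

43530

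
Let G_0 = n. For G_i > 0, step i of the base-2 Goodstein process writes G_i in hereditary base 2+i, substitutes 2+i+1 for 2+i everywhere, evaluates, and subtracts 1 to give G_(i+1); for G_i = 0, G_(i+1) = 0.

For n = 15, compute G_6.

i=0: 15 = 2^(2 + 1) + 2^2 + 2 + 1 (b=2); 2→3: 3^(3 + 1) + 3^3 + 3 + 1 = 112; 112−1 = 111
i=1: 111 = 3^(3 + 1) + 3^3 + 3 (b=3); 3→4: 4^(4 + 1) + 4^4 + 4 = 1284; 1284−1 = 1283
i=2: 1283 = 4^(4 + 1) + 4^4 + 3 (b=4); 4→5: 5^(5 + 1) + 5^5 + 3 = 18753; 18753−1 = 18752
i=3: 18752 = 5^(5 + 1) + 5^5 + 2 (b=5); 5→6: 6^(6 + 1) + 6^6 + 2 = 326594; 326594−1 = 326593
i=4: 326593 = 6^(6 + 1) + 6^6 + 1 (b=6); 6→7: 7^(7 + 1) + 7^7 + 1 = 6588345; 6588345−1 = 6588344
i=5: 6588344 = 7^(7 + 1) + 7^7 (b=7); 7→8: 8^(8 + 1) + 8^8 = 150994944; 150994944−1 = 150994943
i=6: 150994943 = 8^(8 + 1) + 7·8^7 + 7·8^6 + 7·8^5 + 7·8^4 + 7·8^3 + 7·8^2 + 7·8 + 7 (b=8); 8→9: 9^(9 + 1) + 7·9^7 + 7·9^6 + 7·9^5 + 7·9^4 + 7·9^3 + 7·9^2 + 7·9 + 7 = 3524450281; 3524450281−1 = 3524450280

150994943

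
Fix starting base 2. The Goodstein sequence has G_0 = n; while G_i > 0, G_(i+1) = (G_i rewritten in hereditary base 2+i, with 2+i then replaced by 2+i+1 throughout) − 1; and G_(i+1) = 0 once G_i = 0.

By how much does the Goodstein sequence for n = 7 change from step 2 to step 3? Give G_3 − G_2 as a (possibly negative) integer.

2868

G_0 = 7. HB_2(7) = 2^2 + 2 + 1. Bump = 31. G_1 = 30.
G_1 = 30. HB_3(30) = 3^3 + 3. Bump = 260. G_2 = 259.
G_2 = 259. HB_4(259) = 4^4 + 3. Bump = 3128. G_3 = 3127.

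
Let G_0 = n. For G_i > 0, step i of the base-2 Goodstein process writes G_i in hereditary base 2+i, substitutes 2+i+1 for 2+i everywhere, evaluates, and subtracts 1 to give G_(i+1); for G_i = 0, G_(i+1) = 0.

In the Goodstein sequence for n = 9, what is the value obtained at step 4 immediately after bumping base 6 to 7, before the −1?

2471827

G_0=9  [base 2] 2^(2 + 1) + 1  →[2↦3]→  3^(3 + 1) + 1 = 82  −1 ⇒ G_1=81
G_1=81  [base 3] 3^(3 + 1)  →[3↦4]→  4^(4 + 1) = 1024  −1 ⇒ G_2=1023
G_2=1023  [base 4] 3·4^4 + 3·4^3 + 3·4^2 + 3·4 + 3  →[4↦5]→  3·5^5 + 3·5^3 + 3·5^2 + 3·5 + 3 = 9843  −1 ⇒ G_3=9842
G_3=9842  [base 5] 3·5^5 + 3·5^3 + 3·5^2 + 3·5 + 2  →[5↦6]→  3·6^6 + 3·6^3 + 3·6^2 + 3·6 + 2 = 140744  −1 ⇒ G_4=140743
G_4=140743  [base 6] 3·6^6 + 3·6^3 + 3·6^2 + 3·6 + 1  →[6↦7]→  3·7^7 + 3·7^3 + 3·7^2 + 3·7 + 1 = 2471827  −1 ⇒ G_5=2471826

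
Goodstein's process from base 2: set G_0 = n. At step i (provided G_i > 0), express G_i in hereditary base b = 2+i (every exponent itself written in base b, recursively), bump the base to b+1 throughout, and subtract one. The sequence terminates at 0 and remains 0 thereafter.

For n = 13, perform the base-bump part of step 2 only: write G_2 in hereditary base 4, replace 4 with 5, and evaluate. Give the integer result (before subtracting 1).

16093

G_0 = 13. HB_2(13) = 2^(2 + 1) + 2^2 + 1. Bump = 109. G_1 = 108.
G_1 = 108. HB_3(108) = 3^(3 + 1) + 3^3. Bump = 1280. G_2 = 1279.
G_2 = 1279. HB_4(1279) = 4^(4 + 1) + 3·4^3 + 3·4^2 + 3·4 + 3. Bump = 16093. G_3 = 16092.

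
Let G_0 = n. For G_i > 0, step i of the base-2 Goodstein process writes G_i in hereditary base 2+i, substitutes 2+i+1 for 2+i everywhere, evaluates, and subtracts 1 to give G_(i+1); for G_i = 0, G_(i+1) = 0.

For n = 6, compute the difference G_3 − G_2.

step 0: 6 = 2^2 + 2; sub 3 for 2: 3^3 + 3; = 30; G_1 = 30−1 = 29
step 1: 29 = 3^3 + 2; sub 4 for 3: 4^4 + 2; = 258; G_2 = 258−1 = 257
step 2: 257 = 4^4 + 1; sub 5 for 4: 5^5 + 1; = 3126; G_3 = 3126−1 = 3125

2868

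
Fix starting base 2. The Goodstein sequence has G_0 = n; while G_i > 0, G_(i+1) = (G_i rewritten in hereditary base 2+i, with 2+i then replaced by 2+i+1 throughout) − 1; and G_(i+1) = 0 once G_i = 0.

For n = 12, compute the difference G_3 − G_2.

12 —HB2→ 2^(2 + 1) + 2^2 —bump→ 3^(3 + 1) + 3^3 = 108 —(−1)→ 107
107 —HB3→ 3^(3 + 1) + 2·3^2 + 2·3 + 2 —bump→ 4^(4 + 1) + 2·4^2 + 2·4 + 2 = 1066 —(−1)→ 1065
1065 —HB4→ 4^(4 + 1) + 2·4^2 + 2·4 + 1 —bump→ 5^(5 + 1) + 2·5^2 + 2·5 + 1 = 15686 —(−1)→ 15685

14620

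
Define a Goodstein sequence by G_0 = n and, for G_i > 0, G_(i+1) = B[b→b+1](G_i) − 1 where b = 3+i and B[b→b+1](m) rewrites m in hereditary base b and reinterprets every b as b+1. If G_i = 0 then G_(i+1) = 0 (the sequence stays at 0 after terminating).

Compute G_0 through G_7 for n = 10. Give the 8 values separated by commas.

10, 16, 24, 27, 30, 33, 36, 39

i=0: 10 = 3^2 + 1 (b=3); 3→4: 4^2 + 1 = 17; 17−1 = 16
i=1: 16 = 4^2 (b=4); 4→5: 5^2 = 25; 25−1 = 24
i=2: 24 = 4·5 + 4 (b=5); 5→6: 4·6 + 4 = 28; 28−1 = 27
i=3: 27 = 4·6 + 3 (b=6); 6→7: 4·7 + 3 = 31; 31−1 = 30
i=4: 30 = 4·7 + 2 (b=7); 7→8: 4·8 + 2 = 34; 34−1 = 33
i=5: 33 = 4·8 + 1 (b=8); 8→9: 4·9 + 1 = 37; 37−1 = 36
i=6: 36 = 4·9 (b=9); 9→10: 4·10 = 40; 40−1 = 39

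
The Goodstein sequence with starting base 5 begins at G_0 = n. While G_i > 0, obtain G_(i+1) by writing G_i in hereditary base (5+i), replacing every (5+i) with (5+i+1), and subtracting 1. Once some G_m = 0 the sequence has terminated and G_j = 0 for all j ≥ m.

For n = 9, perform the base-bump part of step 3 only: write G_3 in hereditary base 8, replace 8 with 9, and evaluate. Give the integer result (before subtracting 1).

10

9 —HB5→ 5 + 4 —bump→ 6 + 4 = 10 —(−1)→ 9
9 —HB6→ 6 + 3 —bump→ 7 + 3 = 10 —(−1)→ 9
9 —HB7→ 7 + 2 —bump→ 8 + 2 = 10 —(−1)→ 9
9 —HB8→ 8 + 1 —bump→ 9 + 1 = 10 —(−1)→ 9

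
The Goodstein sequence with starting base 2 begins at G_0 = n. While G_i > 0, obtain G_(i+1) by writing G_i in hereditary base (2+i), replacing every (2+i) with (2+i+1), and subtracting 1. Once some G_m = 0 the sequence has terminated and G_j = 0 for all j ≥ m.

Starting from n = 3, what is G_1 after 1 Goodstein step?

3 —HB2→ 2 + 1 —bump→ 3 + 1 = 4 —(−1)→ 3
3 —HB3→ 3 —bump→ 4 = 4 —(−1)→ 3

3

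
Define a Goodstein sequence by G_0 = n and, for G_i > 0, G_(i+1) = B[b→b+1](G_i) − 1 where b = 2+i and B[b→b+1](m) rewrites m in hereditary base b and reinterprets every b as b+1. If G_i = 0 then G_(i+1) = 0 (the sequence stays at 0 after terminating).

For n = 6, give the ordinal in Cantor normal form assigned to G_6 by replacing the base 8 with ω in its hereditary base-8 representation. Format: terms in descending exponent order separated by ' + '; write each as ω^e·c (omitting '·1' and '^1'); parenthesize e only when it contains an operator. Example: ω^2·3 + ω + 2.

ω^5·5 + ω^4·5 + ω^3·5 + ω^2·5 + ω·5 + 3

base 2: 6 = 2^2 + 2; at 3: 3^3 + 3 = 30; next = 29
base 3: 29 = 3^3 + 2; at 4: 4^4 + 2 = 258; next = 257
base 4: 257 = 4^4 + 1; at 5: 5^5 + 1 = 3126; next = 3125
base 5: 3125 = 5^5; at 6: 6^6 = 46656; next = 46655
base 6: 46655 = 5·6^5 + 5·6^4 + 5·6^3 + 5·6^2 + 5·6 + 5; at 7: 5·7^5 + 5·7^4 + 5·7^3 + 5·7^2 + 5·7 + 5 = 98040; next = 98039
base 7: 98039 = 5·7^5 + 5·7^4 + 5·7^3 + 5·7^2 + 5·7 + 4; at 8: 5·8^5 + 5·8^4 + 5·8^3 + 5·8^2 + 5·8 + 4 = 187244; next = 187243
base 8: 187243 = 5·8^5 + 5·8^4 + 5·8^3 + 5·8^2 + 5·8 + 3; at 9: 5·9^5 + 5·9^4 + 5·9^3 + 5·9^2 + 5·9 + 3 = 332148; next = 332147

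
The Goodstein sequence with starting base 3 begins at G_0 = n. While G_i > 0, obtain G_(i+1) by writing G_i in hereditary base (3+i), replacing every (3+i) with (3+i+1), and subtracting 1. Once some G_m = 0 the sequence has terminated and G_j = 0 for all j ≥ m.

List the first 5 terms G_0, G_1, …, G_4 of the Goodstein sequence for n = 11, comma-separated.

11, 17, 25, 35, 39

base 3: 11 = 3^2 + 2; at 4: 4^2 + 2 = 18; next = 17
base 4: 17 = 4^2 + 1; at 5: 5^2 + 1 = 26; next = 25
base 5: 25 = 5^2; at 6: 6^2 = 36; next = 35
base 6: 35 = 5·6 + 5; at 7: 5·7 + 5 = 40; next = 39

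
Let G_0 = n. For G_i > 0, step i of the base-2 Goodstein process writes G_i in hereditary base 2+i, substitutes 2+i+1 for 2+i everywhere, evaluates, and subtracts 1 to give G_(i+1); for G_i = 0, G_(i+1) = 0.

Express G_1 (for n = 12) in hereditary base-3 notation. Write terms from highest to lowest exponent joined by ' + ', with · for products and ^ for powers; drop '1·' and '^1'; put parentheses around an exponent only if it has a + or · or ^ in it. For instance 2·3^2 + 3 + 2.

3^(3 + 1) + 2·3^2 + 2·3 + 2

G_0 = 12. HB_2(12) = 2^(2 + 1) + 2^2. Bump = 108. G_1 = 107.
G_1 = 107. HB_3(107) = 3^(3 + 1) + 2·3^2 + 2·3 + 2. Bump = 1066. G_2 = 1065.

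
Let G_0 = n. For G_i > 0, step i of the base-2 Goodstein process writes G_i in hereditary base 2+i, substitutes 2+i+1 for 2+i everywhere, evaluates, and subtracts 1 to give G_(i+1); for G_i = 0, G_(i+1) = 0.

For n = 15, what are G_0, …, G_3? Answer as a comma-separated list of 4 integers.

G_0 = 15. HB_2(15) = 2^(2 + 1) + 2^2 + 2 + 1. Bump = 112. G_1 = 111.
G_1 = 111. HB_3(111) = 3^(3 + 1) + 3^3 + 3. Bump = 1284. G_2 = 1283.
G_2 = 1283. HB_4(1283) = 4^(4 + 1) + 4^4 + 3. Bump = 18753. G_3 = 18752.

15, 111, 1283, 18752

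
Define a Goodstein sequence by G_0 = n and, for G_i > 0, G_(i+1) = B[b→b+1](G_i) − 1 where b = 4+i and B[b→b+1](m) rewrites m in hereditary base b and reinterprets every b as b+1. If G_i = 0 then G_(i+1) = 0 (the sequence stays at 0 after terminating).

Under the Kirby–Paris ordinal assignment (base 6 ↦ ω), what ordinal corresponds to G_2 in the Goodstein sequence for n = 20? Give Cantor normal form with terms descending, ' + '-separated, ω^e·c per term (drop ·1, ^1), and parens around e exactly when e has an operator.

G_0 = 20. HB_4(20) = 4^2 + 4. Bump = 30. G_1 = 29.
G_1 = 29. HB_5(29) = 5^2 + 4. Bump = 40. G_2 = 39.
G_2 = 39. HB_6(39) = 6^2 + 3. Bump = 52. G_3 = 51.

ω^2 + 3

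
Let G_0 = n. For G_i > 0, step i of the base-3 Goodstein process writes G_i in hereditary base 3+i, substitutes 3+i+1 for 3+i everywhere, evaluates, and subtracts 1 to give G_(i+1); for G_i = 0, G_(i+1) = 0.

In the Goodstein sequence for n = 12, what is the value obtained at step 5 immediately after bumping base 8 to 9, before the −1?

i=0: 12 = 3^2 + 3 (b=3); 3→4: 4^2 + 4 = 20; 20−1 = 19
i=1: 19 = 4^2 + 3 (b=4); 4→5: 5^2 + 3 = 28; 28−1 = 27
i=2: 27 = 5^2 + 2 (b=5); 5→6: 6^2 + 2 = 38; 38−1 = 37
i=3: 37 = 6^2 + 1 (b=6); 6→7: 7^2 + 1 = 50; 50−1 = 49
i=4: 49 = 7^2 (b=7); 7→8: 8^2 = 64; 64−1 = 63
i=5: 63 = 7·8 + 7 (b=8); 8→9: 7·9 + 7 = 70; 70−1 = 69

70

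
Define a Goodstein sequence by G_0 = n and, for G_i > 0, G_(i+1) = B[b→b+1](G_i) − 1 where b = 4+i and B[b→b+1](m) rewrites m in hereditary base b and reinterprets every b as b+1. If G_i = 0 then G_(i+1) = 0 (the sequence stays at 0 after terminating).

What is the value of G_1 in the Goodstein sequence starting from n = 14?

16

[0] 14 ≡ 3·4 + 2 (base 4). Lift 5: 17. −1: 16.
[1] 16 ≡ 3·5 + 1 (base 5). Lift 6: 19. −1: 18.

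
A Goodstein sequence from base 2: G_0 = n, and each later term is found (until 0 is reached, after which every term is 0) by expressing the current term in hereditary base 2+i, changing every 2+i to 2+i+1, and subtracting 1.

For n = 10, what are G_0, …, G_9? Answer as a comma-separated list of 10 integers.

10, 83, 1025, 15625, 279935, 4215754, 84073323, 1937434592, 50000555551, 1426559238830

i=0: 10 = 2^(2 + 1) + 2 (b=2); 2→3: 3^(3 + 1) + 3 = 84; 84−1 = 83
i=1: 83 = 3^(3 + 1) + 2 (b=3); 3→4: 4^(4 + 1) + 2 = 1026; 1026−1 = 1025
i=2: 1025 = 4^(4 + 1) + 1 (b=4); 4→5: 5^(5 + 1) + 1 = 15626; 15626−1 = 15625
i=3: 15625 = 5^(5 + 1) (b=5); 5→6: 6^(6 + 1) = 279936; 279936−1 = 279935
i=4: 279935 = 5·6^6 + 5·6^5 + 5·6^4 + 5·6^3 + 5·6^2 + 5·6 + 5 (b=6); 6→7: 5·7^7 + 5·7^5 + 5·7^4 + 5·7^3 + 5·7^2 + 5·7 + 5 = 4215755; 4215755−1 = 4215754
i=5: 4215754 = 5·7^7 + 5·7^5 + 5·7^4 + 5·7^3 + 5·7^2 + 5·7 + 4 (b=7); 7→8: 5·8^8 + 5·8^5 + 5·8^4 + 5·8^3 + 5·8^2 + 5·8 + 4 = 84073324; 84073324−1 = 84073323
i=6: 84073323 = 5·8^8 + 5·8^5 + 5·8^4 + 5·8^3 + 5·8^2 + 5·8 + 3 (b=8); 8→9: 5·9^9 + 5·9^5 + 5·9^4 + 5·9^3 + 5·9^2 + 5·9 + 3 = 1937434593; 1937434593−1 = 1937434592
i=7: 1937434592 = 5·9^9 + 5·9^5 + 5·9^4 + 5·9^3 + 5·9^2 + 5·9 + 2 (b=9); 9→10: 5·10^10 + 5·10^5 + 5·10^4 + 5·10^3 + 5·10^2 + 5·10 + 2 = 50000555552; 50000555552−1 = 50000555551
i=8: 50000555551 = 5·10^10 + 5·10^5 + 5·10^4 + 5·10^3 + 5·10^2 + 5·10 + 1 (b=10); 10→11: 5·11^11 + 5·11^5 + 5·11^4 + 5·11^3 + 5·11^2 + 5·11 + 1 = 1426559238831; 1426559238831−1 = 1426559238830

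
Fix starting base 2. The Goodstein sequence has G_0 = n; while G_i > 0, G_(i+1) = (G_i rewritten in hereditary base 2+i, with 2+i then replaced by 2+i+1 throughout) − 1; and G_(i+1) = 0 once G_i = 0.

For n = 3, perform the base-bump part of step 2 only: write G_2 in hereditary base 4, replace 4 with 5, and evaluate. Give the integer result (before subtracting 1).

3

3 —HB2→ 2 + 1 —bump→ 3 + 1 = 4 —(−1)→ 3
3 —HB3→ 3 —bump→ 4 = 4 —(−1)→ 3
3 —HB4→ 3 —bump→ 3 = 3 —(−1)→ 2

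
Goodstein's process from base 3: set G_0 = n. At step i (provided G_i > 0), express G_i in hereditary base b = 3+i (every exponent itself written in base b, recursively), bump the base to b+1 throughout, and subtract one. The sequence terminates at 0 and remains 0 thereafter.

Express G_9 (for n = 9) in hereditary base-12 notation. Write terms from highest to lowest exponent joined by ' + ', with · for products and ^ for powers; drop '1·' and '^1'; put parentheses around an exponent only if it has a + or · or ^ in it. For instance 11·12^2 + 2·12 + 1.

G_0 = 9. HB_3(9) = 3^2. Bump = 16. G_1 = 15.
G_1 = 15. HB_4(15) = 3·4 + 3. Bump = 18. G_2 = 17.
G_2 = 17. HB_5(17) = 3·5 + 2. Bump = 20. G_3 = 19.
G_3 = 19. HB_6(19) = 3·6 + 1. Bump = 22. G_4 = 21.
G_4 = 21. HB_7(21) = 3·7. Bump = 24. G_5 = 23.
G_5 = 23. HB_8(23) = 2·8 + 7. Bump = 25. G_6 = 24.
G_6 = 24. HB_9(24) = 2·9 + 6. Bump = 26. G_7 = 25.
G_7 = 25. HB_10(25) = 2·10 + 5. Bump = 27. G_8 = 26.
G_8 = 26. HB_11(26) = 2·11 + 4. Bump = 28. G_9 = 27.

2·12 + 3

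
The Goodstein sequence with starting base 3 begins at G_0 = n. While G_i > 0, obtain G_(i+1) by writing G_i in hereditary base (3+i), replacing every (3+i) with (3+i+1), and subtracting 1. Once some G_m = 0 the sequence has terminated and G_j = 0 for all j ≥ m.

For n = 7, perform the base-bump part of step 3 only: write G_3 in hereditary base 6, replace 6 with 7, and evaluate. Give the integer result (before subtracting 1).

[0] 7 ≡ 2·3 + 1 (base 3). Lift 4: 9. −1: 8.
[1] 8 ≡ 2·4 (base 4). Lift 5: 10. −1: 9.
[2] 9 ≡ 5 + 4 (base 5). Lift 6: 10. −1: 9.

10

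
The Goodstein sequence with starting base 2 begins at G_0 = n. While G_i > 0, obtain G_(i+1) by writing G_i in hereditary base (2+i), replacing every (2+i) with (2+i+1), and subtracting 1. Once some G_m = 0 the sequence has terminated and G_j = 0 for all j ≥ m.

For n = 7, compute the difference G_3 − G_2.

G_0=7  [base 2] 2^2 + 2 + 1  →[2↦3]→  3^3 + 3 + 1 = 31  −1 ⇒ G_1=30
G_1=30  [base 3] 3^3 + 3  →[3↦4]→  4^4 + 4 = 260  −1 ⇒ G_2=259
G_2=259  [base 4] 4^4 + 3  →[4↦5]→  5^5 + 3 = 3128  −1 ⇒ G_3=3127

2868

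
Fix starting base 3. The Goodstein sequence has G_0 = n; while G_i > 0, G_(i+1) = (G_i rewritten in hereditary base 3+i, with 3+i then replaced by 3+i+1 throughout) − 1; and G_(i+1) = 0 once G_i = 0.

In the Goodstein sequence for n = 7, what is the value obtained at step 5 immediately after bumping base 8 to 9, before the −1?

10

7 —HB3→ 2·3 + 1 —bump→ 2·4 + 1 = 9 —(−1)→ 8
8 —HB4→ 2·4 —bump→ 2·5 = 10 —(−1)→ 9
9 —HB5→ 5 + 4 —bump→ 6 + 4 = 10 —(−1)→ 9
9 —HB6→ 6 + 3 —bump→ 7 + 3 = 10 —(−1)→ 9
9 —HB7→ 7 + 2 —bump→ 8 + 2 = 10 —(−1)→ 9
9 —HB8→ 8 + 1 —bump→ 9 + 1 = 10 —(−1)→ 9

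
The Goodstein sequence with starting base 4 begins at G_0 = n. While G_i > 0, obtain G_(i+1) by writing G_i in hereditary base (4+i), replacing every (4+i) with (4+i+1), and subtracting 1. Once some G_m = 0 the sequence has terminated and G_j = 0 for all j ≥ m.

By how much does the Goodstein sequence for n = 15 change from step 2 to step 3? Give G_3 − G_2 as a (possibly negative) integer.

(0) 15|_4 = 3·4 + 3 ↦ 3·5 + 3|_5 = 18 ⇒ 17
(1) 17|_5 = 3·5 + 2 ↦ 3·6 + 2|_6 = 20 ⇒ 19
(2) 19|_6 = 3·6 + 1 ↦ 3·7 + 1|_7 = 22 ⇒ 21

2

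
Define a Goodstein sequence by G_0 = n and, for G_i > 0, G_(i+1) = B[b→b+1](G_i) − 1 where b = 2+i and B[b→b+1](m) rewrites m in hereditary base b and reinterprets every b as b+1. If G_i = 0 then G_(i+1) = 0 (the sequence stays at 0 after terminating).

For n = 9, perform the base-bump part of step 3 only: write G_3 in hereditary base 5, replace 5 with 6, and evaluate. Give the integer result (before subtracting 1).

base 2: 9 = 2^(2 + 1) + 1; at 3: 3^(3 + 1) + 1 = 82; next = 81
base 3: 81 = 3^(3 + 1); at 4: 4^(4 + 1) = 1024; next = 1023
base 4: 1023 = 3·4^4 + 3·4^3 + 3·4^2 + 3·4 + 3; at 5: 3·5^5 + 3·5^3 + 3·5^2 + 3·5 + 3 = 9843; next = 9842

140744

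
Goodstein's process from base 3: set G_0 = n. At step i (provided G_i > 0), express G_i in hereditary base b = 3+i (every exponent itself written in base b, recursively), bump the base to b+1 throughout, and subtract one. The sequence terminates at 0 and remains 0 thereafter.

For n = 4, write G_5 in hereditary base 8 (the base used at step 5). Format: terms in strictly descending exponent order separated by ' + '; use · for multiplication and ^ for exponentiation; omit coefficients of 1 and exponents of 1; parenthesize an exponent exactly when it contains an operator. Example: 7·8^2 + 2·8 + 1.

1

base 3: 4 = 3 + 1; at 4: 4 + 1 = 5; next = 4
base 4: 4 = 4; at 5: 5 = 5; next = 4
base 5: 4 = 4; at 6: 4 = 4; next = 3
base 6: 3 = 3; at 7: 3 = 3; next = 2
base 7: 2 = 2; at 8: 2 = 2; next = 1
base 8: 1 = 1; at 9: 1 = 1; next = 0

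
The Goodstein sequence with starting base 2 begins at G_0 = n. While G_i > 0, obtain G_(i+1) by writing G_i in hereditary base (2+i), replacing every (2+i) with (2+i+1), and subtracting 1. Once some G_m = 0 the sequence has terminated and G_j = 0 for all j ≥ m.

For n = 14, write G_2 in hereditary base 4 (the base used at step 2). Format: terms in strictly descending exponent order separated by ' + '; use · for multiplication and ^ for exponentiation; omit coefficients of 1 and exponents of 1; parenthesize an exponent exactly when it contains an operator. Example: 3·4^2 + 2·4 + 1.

4^(4 + 1) + 4^4 + 1

[0] 14 ≡ 2^(2 + 1) + 2^2 + 2 (base 2). Lift 3: 111. −1: 110.
[1] 110 ≡ 3^(3 + 1) + 3^3 + 2 (base 3). Lift 4: 1282. −1: 1281.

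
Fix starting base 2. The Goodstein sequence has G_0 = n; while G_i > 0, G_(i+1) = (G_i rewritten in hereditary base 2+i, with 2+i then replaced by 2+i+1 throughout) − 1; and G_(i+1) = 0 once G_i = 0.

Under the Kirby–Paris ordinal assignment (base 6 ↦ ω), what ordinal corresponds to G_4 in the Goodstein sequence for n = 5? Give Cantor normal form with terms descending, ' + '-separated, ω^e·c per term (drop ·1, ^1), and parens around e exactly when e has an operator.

i=0: 5 = 2^2 + 1 (b=2); 2→3: 3^3 + 1 = 28; 28−1 = 27
i=1: 27 = 3^3 (b=3); 3→4: 4^4 = 256; 256−1 = 255
i=2: 255 = 3·4^3 + 3·4^2 + 3·4 + 3 (b=4); 4→5: 3·5^3 + 3·5^2 + 3·5 + 3 = 468; 468−1 = 467
i=3: 467 = 3·5^3 + 3·5^2 + 3·5 + 2 (b=5); 5→6: 3·6^3 + 3·6^2 + 3·6 + 2 = 776; 776−1 = 775
i=4: 775 = 3·6^3 + 3·6^2 + 3·6 + 1 (b=6); 6→7: 3·7^3 + 3·7^2 + 3·7 + 1 = 1198; 1198−1 = 1197

ω^3·3 + ω^2·3 + ω·3 + 1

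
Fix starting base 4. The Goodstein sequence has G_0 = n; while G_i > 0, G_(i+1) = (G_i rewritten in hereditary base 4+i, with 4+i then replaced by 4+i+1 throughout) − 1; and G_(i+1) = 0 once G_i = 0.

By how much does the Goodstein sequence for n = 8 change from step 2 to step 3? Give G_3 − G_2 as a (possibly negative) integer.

step 0: 8 = 2·4; sub 5 for 4: 2·5; = 10; G_1 = 10−1 = 9
step 1: 9 = 5 + 4; sub 6 for 5: 6 + 4; = 10; G_2 = 10−1 = 9
step 2: 9 = 6 + 3; sub 7 for 6: 7 + 3; = 10; G_3 = 10−1 = 9

0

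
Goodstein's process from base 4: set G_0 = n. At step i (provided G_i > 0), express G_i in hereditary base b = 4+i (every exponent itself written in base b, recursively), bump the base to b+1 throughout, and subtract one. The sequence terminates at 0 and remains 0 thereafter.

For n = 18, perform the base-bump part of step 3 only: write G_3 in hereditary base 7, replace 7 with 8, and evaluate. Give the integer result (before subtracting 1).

[0] 18 ≡ 4^2 + 2 (base 4). Lift 5: 27. −1: 26.
[1] 26 ≡ 5^2 + 1 (base 5). Lift 6: 37. −1: 36.
[2] 36 ≡ 6^2 (base 6). Lift 7: 49. −1: 48.

54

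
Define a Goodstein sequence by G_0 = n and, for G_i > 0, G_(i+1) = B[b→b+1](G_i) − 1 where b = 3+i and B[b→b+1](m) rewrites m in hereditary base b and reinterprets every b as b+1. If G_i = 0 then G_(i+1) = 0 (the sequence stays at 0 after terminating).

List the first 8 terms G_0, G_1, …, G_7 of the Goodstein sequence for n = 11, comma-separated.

i=0: 11 = 3^2 + 2 (b=3); 3→4: 4^2 + 2 = 18; 18−1 = 17
i=1: 17 = 4^2 + 1 (b=4); 4→5: 5^2 + 1 = 26; 26−1 = 25
i=2: 25 = 5^2 (b=5); 5→6: 6^2 = 36; 36−1 = 35
i=3: 35 = 5·6 + 5 (b=6); 6→7: 5·7 + 5 = 40; 40−1 = 39
i=4: 39 = 5·7 + 4 (b=7); 7→8: 5·8 + 4 = 44; 44−1 = 43
i=5: 43 = 5·8 + 3 (b=8); 8→9: 5·9 + 3 = 48; 48−1 = 47
i=6: 47 = 5·9 + 2 (b=9); 9→10: 5·10 + 2 = 52; 52−1 = 51

11, 17, 25, 35, 39, 43, 47, 51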